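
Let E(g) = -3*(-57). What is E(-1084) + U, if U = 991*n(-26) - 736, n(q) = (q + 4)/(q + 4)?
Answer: 426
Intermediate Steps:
n(q) = 1 (n(q) = (4 + q)/(4 + q) = 1)
E(g) = 171
U = 255 (U = 991*1 - 736 = 991 - 736 = 255)
E(-1084) + U = 171 + 255 = 426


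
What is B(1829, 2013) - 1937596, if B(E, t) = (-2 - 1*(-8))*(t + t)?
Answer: -1913440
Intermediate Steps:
B(E, t) = 12*t (B(E, t) = (-2 + 8)*(2*t) = 6*(2*t) = 12*t)
B(1829, 2013) - 1937596 = 12*2013 - 1937596 = 24156 - 1937596 = -1913440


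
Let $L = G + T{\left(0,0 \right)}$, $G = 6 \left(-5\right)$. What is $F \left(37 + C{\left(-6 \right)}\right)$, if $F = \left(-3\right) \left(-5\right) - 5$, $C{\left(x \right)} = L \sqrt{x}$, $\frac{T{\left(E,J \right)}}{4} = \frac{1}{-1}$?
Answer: $370 - 340 i \sqrt{6} \approx 370.0 - 832.83 i$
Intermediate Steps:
$T{\left(E,J \right)} = -4$ ($T{\left(E,J \right)} = \frac{4}{-1} = 4 \left(-1\right) = -4$)
$G = -30$
$L = -34$ ($L = -30 - 4 = -34$)
$C{\left(x \right)} = - 34 \sqrt{x}$
$F = 10$ ($F = 15 - 5 = 10$)
$F \left(37 + C{\left(-6 \right)}\right) = 10 \left(37 - 34 \sqrt{-6}\right) = 10 \left(37 - 34 i \sqrt{6}\right) = 370 - 340 i \sqrt{6}$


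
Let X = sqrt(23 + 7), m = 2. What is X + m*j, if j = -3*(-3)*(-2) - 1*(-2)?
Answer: -32 + sqrt(30) ≈ -26.523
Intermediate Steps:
X = sqrt(30) ≈ 5.4772
j = -16 (j = 9*(-2) + 2 = -18 + 2 = -16)
X + m*j = sqrt(30) + 2*(-16) = sqrt(30) - 32 = -32 + sqrt(30)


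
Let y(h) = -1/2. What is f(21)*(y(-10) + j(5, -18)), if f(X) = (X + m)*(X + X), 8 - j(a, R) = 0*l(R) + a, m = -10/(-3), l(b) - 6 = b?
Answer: 2555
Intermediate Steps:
l(b) = 6 + b
m = 10/3 (m = -10*(-⅓) = 10/3 ≈ 3.3333)
j(a, R) = 8 - a (j(a, R) = 8 - (0*(6 + R) + a) = 8 - (0 + a) = 8 - a)
y(h) = -½ (y(h) = -1*½ = -½)
f(X) = 2*X*(10/3 + X) (f(X) = (X + 10/3)*(X + X) = (10/3 + X)*(2*X) = 2*X*(10/3 + X))
f(21)*(y(-10) + j(5, -18)) = ((⅔)*21*(10 + 3*21))*(-½ + (8 - 1*5)) = ((⅔)*21*(10 + 63))*(-½ + (8 - 5)) = ((⅔)*21*73)*(-½ + 3) = 1022*(5/2) = 2555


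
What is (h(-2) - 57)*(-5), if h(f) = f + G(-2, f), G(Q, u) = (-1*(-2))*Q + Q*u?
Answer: 295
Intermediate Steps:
G(Q, u) = 2*Q + Q*u
h(f) = -4 - f (h(f) = f - 2*(2 + f) = f + (-4 - 2*f) = -4 - f)
(h(-2) - 57)*(-5) = ((-4 - 1*(-2)) - 57)*(-5) = ((-4 + 2) - 57)*(-5) = (-2 - 57)*(-5) = -59*(-5) = 295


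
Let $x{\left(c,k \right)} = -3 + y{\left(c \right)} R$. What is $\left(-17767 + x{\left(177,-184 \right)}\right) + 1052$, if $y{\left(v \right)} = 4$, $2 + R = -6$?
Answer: $-16750$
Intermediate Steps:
$R = -8$ ($R = -2 - 6 = -8$)
$x{\left(c,k \right)} = -35$ ($x{\left(c,k \right)} = -3 + 4 \left(-8\right) = -3 - 32 = -35$)
$\left(-17767 + x{\left(177,-184 \right)}\right) + 1052 = \left(-17767 - 35\right) + 1052 = -17802 + 1052 = -16750$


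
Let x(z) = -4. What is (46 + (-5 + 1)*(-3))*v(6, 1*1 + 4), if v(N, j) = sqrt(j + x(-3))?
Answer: 58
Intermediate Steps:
v(N, j) = sqrt(-4 + j) (v(N, j) = sqrt(j - 4) = sqrt(-4 + j))
(46 + (-5 + 1)*(-3))*v(6, 1*1 + 4) = (46 + (-5 + 1)*(-3))*sqrt(-4 + (1*1 + 4)) = (46 - 4*(-3))*sqrt(-4 + (1 + 4)) = (46 + 12)*sqrt(-4 + 5) = 58*sqrt(1) = 58*1 = 58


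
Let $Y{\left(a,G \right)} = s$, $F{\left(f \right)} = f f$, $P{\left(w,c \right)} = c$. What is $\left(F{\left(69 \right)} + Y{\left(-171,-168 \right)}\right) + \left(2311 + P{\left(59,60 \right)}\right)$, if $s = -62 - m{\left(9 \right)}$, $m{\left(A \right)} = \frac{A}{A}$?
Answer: $7069$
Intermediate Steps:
$m{\left(A \right)} = 1$
$F{\left(f \right)} = f^{2}$
$s = -63$ ($s = -62 - 1 = -63$)
$Y{\left(a,G \right)} = -63$
$\left(F{\left(69 \right)} + Y{\left(-171,-168 \right)}\right) + \left(2311 + P{\left(59,60 \right)}\right) = \left(69^{2} - 63\right) + \left(2311 + 60\right) = \left(4761 - 63\right) + 2371 = 4698 + 2371 = 7069$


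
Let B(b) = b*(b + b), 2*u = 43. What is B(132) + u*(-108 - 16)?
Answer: 32182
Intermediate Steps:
u = 43/2 (u = (1/2)*43 = 43/2 ≈ 21.500)
B(b) = 2*b**2 (B(b) = b*(2*b) = 2*b**2)
B(132) + u*(-108 - 16) = 2*132**2 + 43*(-108 - 16)/2 = 2*17424 + (43/2)*(-124) = 34848 - 2666 = 32182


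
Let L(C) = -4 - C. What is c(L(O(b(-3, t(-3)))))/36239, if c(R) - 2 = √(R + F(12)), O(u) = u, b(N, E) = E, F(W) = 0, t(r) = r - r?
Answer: 2/36239 + 2*I/36239 ≈ 5.5189e-5 + 5.5189e-5*I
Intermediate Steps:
t(r) = 0
c(R) = 2 + √R (c(R) = 2 + √(R + 0) = 2 + √R)
c(L(O(b(-3, t(-3)))))/36239 = (2 + √(-4 - 1*0))/36239 = (2 + √(-4 + 0))*(1/36239) = (2 + √(-4))*(1/36239) = (2 + 2*I)*(1/36239) = 2/36239 + 2*I/36239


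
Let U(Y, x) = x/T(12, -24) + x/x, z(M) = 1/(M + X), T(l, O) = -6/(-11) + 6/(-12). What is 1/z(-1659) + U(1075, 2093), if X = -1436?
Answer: 42952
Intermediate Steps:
T(l, O) = 1/22 (T(l, O) = -6*(-1/11) + 6*(-1/12) = 6/11 - 1/2 = 1/22)
z(M) = 1/(-1436 + M) (z(M) = 1/(M - 1436) = 1/(-1436 + M))
U(Y, x) = 1 + 22*x (U(Y, x) = x/(1/22) + x/x = x*22 + 1 = 22*x + 1 = 1 + 22*x)
1/z(-1659) + U(1075, 2093) = 1/(1/(-1436 - 1659)) + (1 + 22*2093) = 1/(1/(-3095)) + (1 + 46046) = 1/(-1/3095) + 46047 = -3095 + 46047 = 42952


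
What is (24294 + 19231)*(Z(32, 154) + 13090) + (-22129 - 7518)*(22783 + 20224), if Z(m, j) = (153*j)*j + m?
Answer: 157228658221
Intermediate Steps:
Z(m, j) = m + 153*j**2 (Z(m, j) = 153*j**2 + m = m + 153*j**2)
(24294 + 19231)*(Z(32, 154) + 13090) + (-22129 - 7518)*(22783 + 20224) = (24294 + 19231)*((32 + 153*154**2) + 13090) + (-22129 - 7518)*(22783 + 20224) = 43525*((32 + 153*23716) + 13090) - 29647*43007 = 43525*((32 + 3628548) + 13090) - 1275028529 = 43525*(3628580 + 13090) - 1275028529 = 43525*3641670 - 1275028529 = 158503686750 - 1275028529 = 157228658221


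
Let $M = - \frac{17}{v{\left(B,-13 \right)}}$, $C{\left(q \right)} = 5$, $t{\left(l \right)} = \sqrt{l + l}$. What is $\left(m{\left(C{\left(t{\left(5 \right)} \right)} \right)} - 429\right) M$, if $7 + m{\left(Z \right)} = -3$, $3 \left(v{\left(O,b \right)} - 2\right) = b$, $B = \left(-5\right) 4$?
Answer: $- \frac{22389}{7} \approx -3198.4$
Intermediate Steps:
$t{\left(l \right)} = \sqrt{2} \sqrt{l}$ ($t{\left(l \right)} = \sqrt{2 l} = \sqrt{2} \sqrt{l}$)
$B = -20$
$v{\left(O,b \right)} = 2 + \frac{b}{3}$
$M = \frac{51}{7}$ ($M = - \frac{17}{2 + \frac{1}{3} \left(-13\right)} = - \frac{17}{2 - \frac{13}{3}} = - \frac{17}{- \frac{7}{3}} = \left(-17\right) \left(- \frac{3}{7}\right) = \frac{51}{7} \approx 7.2857$)
$m{\left(Z \right)} = -10$ ($m{\left(Z \right)} = -7 - 3 = -10$)
$\left(m{\left(C{\left(t{\left(5 \right)} \right)} \right)} - 429\right) M = \left(-10 - 429\right) \frac{51}{7} = \left(-439\right) \frac{51}{7} = - \frac{22389}{7}$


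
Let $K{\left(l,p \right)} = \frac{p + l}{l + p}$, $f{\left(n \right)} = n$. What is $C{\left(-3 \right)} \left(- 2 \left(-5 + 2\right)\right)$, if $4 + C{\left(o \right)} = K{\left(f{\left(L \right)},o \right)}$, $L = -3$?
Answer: $-18$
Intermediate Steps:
$K{\left(l,p \right)} = 1$ ($K{\left(l,p \right)} = \frac{l + p}{l + p} = 1$)
$C{\left(o \right)} = -3$ ($C{\left(o \right)} = -4 + 1 = -3$)
$C{\left(-3 \right)} \left(- 2 \left(-5 + 2\right)\right) = - 3 \left(- 2 \left(-5 + 2\right)\right) = - 3 \left(\left(-2\right) \left(-3\right)\right) = \left(-3\right) 6 = -18$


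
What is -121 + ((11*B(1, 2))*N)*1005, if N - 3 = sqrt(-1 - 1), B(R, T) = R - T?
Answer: -33286 - 11055*I*sqrt(2) ≈ -33286.0 - 15634.0*I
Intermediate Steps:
N = 3 + I*sqrt(2) (N = 3 + sqrt(-1 - 1) = 3 + sqrt(-2) = 3 + I*sqrt(2) ≈ 3.0 + 1.4142*I)
-121 + ((11*B(1, 2))*N)*1005 = -121 + ((11*(1 - 1*2))*(3 + I*sqrt(2)))*1005 = -121 + ((11*(1 - 2))*(3 + I*sqrt(2)))*1005 = -121 + ((11*(-1))*(3 + I*sqrt(2)))*1005 = -121 - 11*(3 + I*sqrt(2))*1005 = -121 + (-33 - 11*I*sqrt(2))*1005 = -121 + (-33165 - 11055*I*sqrt(2)) = -33286 - 11055*I*sqrt(2)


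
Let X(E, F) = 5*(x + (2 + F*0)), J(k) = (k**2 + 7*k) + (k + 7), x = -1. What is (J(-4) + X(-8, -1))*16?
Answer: -64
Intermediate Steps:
J(k) = 7 + k**2 + 8*k (J(k) = (k**2 + 7*k) + (7 + k) = 7 + k**2 + 8*k)
X(E, F) = 5 (X(E, F) = 5*(-1 + (2 + F*0)) = 5*(-1 + (2 + 0)) = 5*(-1 + 2) = 5*1 = 5)
(J(-4) + X(-8, -1))*16 = ((7 + (-4)**2 + 8*(-4)) + 5)*16 = ((7 + 16 - 32) + 5)*16 = (-9 + 5)*16 = -4*16 = -64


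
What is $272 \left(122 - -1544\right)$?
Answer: $453152$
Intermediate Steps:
$272 \left(122 - -1544\right) = 272 \left(122 + 1544\right) = 272 \cdot 1666 = 453152$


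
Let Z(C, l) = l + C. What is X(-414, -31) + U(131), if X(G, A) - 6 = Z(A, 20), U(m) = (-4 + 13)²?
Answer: 76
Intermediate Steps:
Z(C, l) = C + l
U(m) = 81 (U(m) = 9² = 81)
X(G, A) = 26 + A (X(G, A) = 6 + (A + 20) = 6 + (20 + A) = 26 + A)
X(-414, -31) + U(131) = (26 - 31) + 81 = -5 + 81 = 76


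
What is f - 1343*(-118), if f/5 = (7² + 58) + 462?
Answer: 161319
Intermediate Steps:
f = 2845 (f = 5*((7² + 58) + 462) = 5*((49 + 58) + 462) = 5*(107 + 462) = 5*569 = 2845)
f - 1343*(-118) = 2845 - 1343*(-118) = 2845 + 158474 = 161319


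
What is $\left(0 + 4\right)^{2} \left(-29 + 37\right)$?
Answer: $128$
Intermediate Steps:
$\left(0 + 4\right)^{2} \left(-29 + 37\right) = 4^{2} \cdot 8 = 16 \cdot 8 = 128$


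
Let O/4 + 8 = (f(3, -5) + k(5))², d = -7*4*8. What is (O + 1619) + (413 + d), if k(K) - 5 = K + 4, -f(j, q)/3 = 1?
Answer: 2260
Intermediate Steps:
f(j, q) = -3 (f(j, q) = -3*1 = -3)
k(K) = 9 + K (k(K) = 5 + (K + 4) = 5 + (4 + K) = 9 + K)
d = -224 (d = -28*8 = -224)
O = 452 (O = -32 + 4*(-3 + (9 + 5))² = -32 + 4*(-3 + 14)² = -32 + 4*11² = -32 + 4*121 = -32 + 484 = 452)
(O + 1619) + (413 + d) = (452 + 1619) + (413 - 224) = 2071 + 189 = 2260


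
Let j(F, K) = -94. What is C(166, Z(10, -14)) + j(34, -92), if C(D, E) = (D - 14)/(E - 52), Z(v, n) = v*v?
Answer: -545/6 ≈ -90.833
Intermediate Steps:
Z(v, n) = v²
C(D, E) = (-14 + D)/(-52 + E)
C(166, Z(10, -14)) + j(34, -92) = (-14 + 166)/(-52 + 10²) - 94 = 152/(-52 + 100) - 94 = 152/48 - 94 = (1/48)*152 - 94 = 19/6 - 94 = -545/6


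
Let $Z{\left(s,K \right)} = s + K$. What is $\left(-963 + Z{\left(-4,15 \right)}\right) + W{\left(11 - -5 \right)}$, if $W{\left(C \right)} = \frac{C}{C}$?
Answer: $-951$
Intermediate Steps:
$Z{\left(s,K \right)} = K + s$
$W{\left(C \right)} = 1$
$\left(-963 + Z{\left(-4,15 \right)}\right) + W{\left(11 - -5 \right)} = \left(-963 + \left(15 - 4\right)\right) + 1 = \left(-963 + 11\right) + 1 = -952 + 1 = -951$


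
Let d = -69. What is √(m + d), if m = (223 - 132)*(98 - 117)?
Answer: I*√1798 ≈ 42.403*I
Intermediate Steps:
m = -1729 (m = 91*(-19) = -1729)
√(m + d) = √(-1729 - 69) = √(-1798) = I*√1798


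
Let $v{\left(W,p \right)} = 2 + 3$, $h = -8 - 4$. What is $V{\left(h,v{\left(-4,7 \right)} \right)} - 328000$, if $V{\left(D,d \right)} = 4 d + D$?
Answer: $-327992$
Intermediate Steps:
$h = -12$
$v{\left(W,p \right)} = 5$
$V{\left(D,d \right)} = D + 4 d$
$V{\left(h,v{\left(-4,7 \right)} \right)} - 328000 = \left(-12 + 4 \cdot 5\right) - 328000 = \left(-12 + 20\right) - 328000 = 8 - 328000 = -327992$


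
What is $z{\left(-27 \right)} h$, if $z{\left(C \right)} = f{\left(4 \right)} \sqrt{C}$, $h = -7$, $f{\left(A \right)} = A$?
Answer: $- 84 i \sqrt{3} \approx - 145.49 i$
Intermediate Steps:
$z{\left(C \right)} = 4 \sqrt{C}$
$z{\left(-27 \right)} h = 4 \sqrt{-27} \left(-7\right) = 4 \cdot 3 i \sqrt{3} \left(-7\right) = 12 i \sqrt{3} \left(-7\right) = - 84 i \sqrt{3}$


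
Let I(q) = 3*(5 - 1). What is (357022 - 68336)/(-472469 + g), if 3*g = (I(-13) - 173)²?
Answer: -433029/695743 ≈ -0.62240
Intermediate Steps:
I(q) = 12 (I(q) = 3*4 = 12)
g = 25921/3 (g = (12 - 173)²/3 = (⅓)*(-161)² = (⅓)*25921 = 25921/3 ≈ 8640.3)
(357022 - 68336)/(-472469 + g) = (357022 - 68336)/(-472469 + 25921/3) = 288686/(-1391486/3) = 288686*(-3/1391486) = -433029/695743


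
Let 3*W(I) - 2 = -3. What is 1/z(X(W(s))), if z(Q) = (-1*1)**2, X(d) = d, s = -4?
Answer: 1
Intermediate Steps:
W(I) = -1/3 (W(I) = 2/3 + (1/3)*(-3) = 2/3 - 1 = -1/3)
z(Q) = 1 (z(Q) = (-1)**2 = 1)
1/z(X(W(s))) = 1/1 = 1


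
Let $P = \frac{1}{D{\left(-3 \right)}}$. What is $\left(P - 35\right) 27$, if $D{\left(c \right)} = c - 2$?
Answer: $- \frac{4752}{5} \approx -950.4$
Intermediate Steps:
$D{\left(c \right)} = -2 + c$ ($D{\left(c \right)} = c - 2 = -2 + c$)
$P = - \frac{1}{5}$ ($P = \frac{1}{-2 - 3} = \frac{1}{-5} = - \frac{1}{5} \approx -0.2$)
$\left(P - 35\right) 27 = \left(- \frac{1}{5} - 35\right) 27 = \left(- \frac{176}{5}\right) 27 = - \frac{4752}{5}$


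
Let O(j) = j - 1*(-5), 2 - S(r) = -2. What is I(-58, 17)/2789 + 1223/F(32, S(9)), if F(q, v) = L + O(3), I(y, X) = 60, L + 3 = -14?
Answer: -3410407/25101 ≈ -135.87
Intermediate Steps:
L = -17 (L = -3 - 14 = -17)
S(r) = 4 (S(r) = 2 - 1*(-2) = 2 + 2 = 4)
O(j) = 5 + j (O(j) = j + 5 = 5 + j)
F(q, v) = -9 (F(q, v) = -17 + (5 + 3) = -17 + 8 = -9)
I(-58, 17)/2789 + 1223/F(32, S(9)) = 60/2789 + 1223/(-9) = 60*(1/2789) + 1223*(-1/9) = 60/2789 - 1223/9 = -3410407/25101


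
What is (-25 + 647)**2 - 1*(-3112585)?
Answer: 3499469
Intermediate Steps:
(-25 + 647)**2 - 1*(-3112585) = 622**2 + 3112585 = 386884 + 3112585 = 3499469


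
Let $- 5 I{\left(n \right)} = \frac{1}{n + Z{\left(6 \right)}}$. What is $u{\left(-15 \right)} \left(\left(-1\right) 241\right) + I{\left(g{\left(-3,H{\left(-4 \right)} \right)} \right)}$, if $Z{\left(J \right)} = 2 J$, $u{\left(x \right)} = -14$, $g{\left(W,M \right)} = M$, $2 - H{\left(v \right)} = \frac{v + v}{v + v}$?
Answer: $\frac{219309}{65} \approx 3374.0$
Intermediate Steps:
$H{\left(v \right)} = 1$ ($H{\left(v \right)} = 2 - \frac{v + v}{v + v} = 2 - \frac{2 v}{2 v} = 2 - 2 v \frac{1}{2 v} = 2 - 1 = 1$)
$I{\left(n \right)} = - \frac{1}{5 \left(12 + n\right)}$ ($I{\left(n \right)} = - \frac{1}{5 \left(n + 2 \cdot 6\right)} = - \frac{1}{5 \left(n + 12\right)} = - \frac{1}{5 \left(12 + n\right)}$)
$u{\left(-15 \right)} \left(\left(-1\right) 241\right) + I{\left(g{\left(-3,H{\left(-4 \right)} \right)} \right)} = - 14 \left(\left(-1\right) 241\right) - \frac{1}{60 + 5 \cdot 1} = \left(-14\right) \left(-241\right) - \frac{1}{60 + 5} = 3374 - \frac{1}{65} = \frac{219309}{65}$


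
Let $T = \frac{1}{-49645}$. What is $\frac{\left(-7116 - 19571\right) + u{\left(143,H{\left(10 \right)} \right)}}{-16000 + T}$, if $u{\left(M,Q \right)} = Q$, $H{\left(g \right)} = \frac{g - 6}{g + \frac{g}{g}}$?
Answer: $\frac{14573438685}{8737520011} \approx 1.6679$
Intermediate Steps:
$H{\left(g \right)} = \frac{-6 + g}{1 + g}$ ($H{\left(g \right)} = \frac{-6 + g}{g + 1} = \frac{-6 + g}{1 + g}$)
$T = - \frac{1}{49645} \approx -2.0143 \cdot 10^{-5}$
$\frac{\left(-7116 - 19571\right) + u{\left(143,H{\left(10 \right)} \right)}}{-16000 + T} = \frac{\left(-7116 - 19571\right) + \frac{-6 + 10}{1 + 10}}{-16000 - \frac{1}{49645}} = \frac{-26687 + \frac{1}{11} \cdot 4}{- \frac{794320001}{49645}} = \left(-26687 + \frac{1}{11} \cdot 4\right) \left(- \frac{49645}{794320001}\right) = \left(-26687 + \frac{4}{11}\right) \left(- \frac{49645}{794320001}\right) = \left(- \frac{293553}{11}\right) \left(- \frac{49645}{794320001}\right) = \frac{14573438685}{8737520011}$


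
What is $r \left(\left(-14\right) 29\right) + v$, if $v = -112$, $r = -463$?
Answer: $187866$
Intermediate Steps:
$r \left(\left(-14\right) 29\right) + v = - 463 \left(\left(-14\right) 29\right) - 112 = \left(-463\right) \left(-406\right) - 112 = 187978 - 112 = 187866$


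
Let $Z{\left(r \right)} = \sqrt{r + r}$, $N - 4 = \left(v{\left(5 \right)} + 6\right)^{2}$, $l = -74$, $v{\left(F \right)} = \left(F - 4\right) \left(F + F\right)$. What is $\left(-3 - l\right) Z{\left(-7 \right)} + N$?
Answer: $260 + 71 i \sqrt{14} \approx 260.0 + 265.66 i$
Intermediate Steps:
$v{\left(F \right)} = 2 F \left(-4 + F\right)$ ($v{\left(F \right)} = \left(-4 + F\right) 2 F = 2 F \left(-4 + F\right)$)
$N = 260$ ($N = 4 + \left(2 \cdot 5 \left(-4 + 5\right) + 6\right)^{2} = 4 + \left(2 \cdot 5 \cdot 1 + 6\right)^{2} = 4 + \left(10 + 6\right)^{2} = 4 + 16^{2} = 4 + 256 = 260$)
$Z{\left(r \right)} = \sqrt{2} \sqrt{r}$ ($Z{\left(r \right)} = \sqrt{2 r} = \sqrt{2} \sqrt{r}$)
$\left(-3 - l\right) Z{\left(-7 \right)} + N = \left(-3 - -74\right) \sqrt{2} \sqrt{-7} + 260 = \left(-3 + 74\right) \sqrt{2} i \sqrt{7} + 260 = 71 i \sqrt{14} + 260 = 260 + 71 i \sqrt{14}$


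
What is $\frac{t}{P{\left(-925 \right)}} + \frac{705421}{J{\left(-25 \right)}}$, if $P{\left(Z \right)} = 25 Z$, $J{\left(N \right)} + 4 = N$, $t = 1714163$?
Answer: $- \frac{16362571352}{670625} \approx -24399.0$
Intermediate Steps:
$J{\left(N \right)} = -4 + N$
$\frac{t}{P{\left(-925 \right)}} + \frac{705421}{J{\left(-25 \right)}} = \frac{1714163}{25 \left(-925\right)} + \frac{705421}{-4 - 25} = \frac{1714163}{-23125} + \frac{705421}{-29} = 1714163 \left(- \frac{1}{23125}\right) + 705421 \left(- \frac{1}{29}\right) = - \frac{1714163}{23125} - \frac{705421}{29} = - \frac{16362571352}{670625}$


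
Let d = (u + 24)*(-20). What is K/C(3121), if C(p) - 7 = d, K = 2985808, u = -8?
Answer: -2985808/313 ≈ -9539.3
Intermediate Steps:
d = -320 (d = (-8 + 24)*(-20) = 16*(-20) = -320)
C(p) = -313 (C(p) = 7 - 320 = -313)
K/C(3121) = 2985808/(-313) = 2985808*(-1/313) = -2985808/313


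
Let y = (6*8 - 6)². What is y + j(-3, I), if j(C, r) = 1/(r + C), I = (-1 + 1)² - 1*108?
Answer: 195803/111 ≈ 1764.0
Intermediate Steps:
I = -108 (I = 0² - 108 = 0 - 108 = -108)
j(C, r) = 1/(C + r)
y = 1764 (y = (48 - 6)² = 42² = 1764)
y + j(-3, I) = 1764 + 1/(-3 - 108) = 1764 + 1/(-111) = 1764 - 1/111 = 195803/111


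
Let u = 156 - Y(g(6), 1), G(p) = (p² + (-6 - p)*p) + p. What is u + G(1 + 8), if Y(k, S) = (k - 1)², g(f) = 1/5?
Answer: 2759/25 ≈ 110.36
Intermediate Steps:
g(f) = ⅕
Y(k, S) = (-1 + k)²
G(p) = p + p² + p*(-6 - p) (G(p) = (p² + p*(-6 - p)) + p = p + p² + p*(-6 - p))
u = 3884/25 (u = 156 - (-1 + ⅕)² = 156 - (-⅘)² = 156 - 1*16/25 = 156 - 16/25 = 3884/25 ≈ 155.36)
u + G(1 + 8) = 3884/25 - 5*(1 + 8) = 3884/25 - 5*9 = 3884/25 - 45 = 2759/25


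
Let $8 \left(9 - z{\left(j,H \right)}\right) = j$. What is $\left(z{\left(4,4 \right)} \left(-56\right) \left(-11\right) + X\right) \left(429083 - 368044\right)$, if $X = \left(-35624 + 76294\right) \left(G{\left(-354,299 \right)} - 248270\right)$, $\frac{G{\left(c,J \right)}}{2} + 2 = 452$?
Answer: $-614084853277896$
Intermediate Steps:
$z{\left(j,H \right)} = 9 - \frac{j}{8}$
$G{\left(c,J \right)} = 900$ ($G{\left(c,J \right)} = -4 + 2 \cdot 452 = -4 + 904 = 900$)
$X = -10060537900$ ($X = \left(-35624 + 76294\right) \left(900 - 248270\right) = 40670 \left(-247370\right) = -10060537900$)
$\left(z{\left(4,4 \right)} \left(-56\right) \left(-11\right) + X\right) \left(429083 - 368044\right) = \left(\left(9 - \frac{1}{2}\right) \left(-56\right) \left(-11\right) - 10060537900\right) \left(429083 - 368044\right) = \left(\left(9 - \frac{1}{2}\right) \left(-56\right) \left(-11\right) - 10060537900\right) 61039 = \left(\frac{17}{2} \left(-56\right) \left(-11\right) - 10060537900\right) 61039 = \left(\left(-476\right) \left(-11\right) - 10060537900\right) 61039 = \left(5236 - 10060537900\right) 61039 = \left(-10060532664\right) 61039 = -614084853277896$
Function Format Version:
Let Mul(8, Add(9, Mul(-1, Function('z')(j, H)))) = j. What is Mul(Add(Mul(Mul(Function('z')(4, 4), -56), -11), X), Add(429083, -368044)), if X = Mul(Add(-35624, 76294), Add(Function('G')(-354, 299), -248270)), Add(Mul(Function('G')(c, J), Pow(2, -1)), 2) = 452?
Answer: -614084853277896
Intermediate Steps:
Function('z')(j, H) = Add(9, Mul(Rational(-1, 8), j))
Function('G')(c, J) = 900 (Function('G')(c, J) = Add(-4, Mul(2, 452)) = Add(-4, 904) = 900)
X = -10060537900 (X = Mul(Add(-35624, 76294), Add(900, -248270)) = Mul(40670, -247370) = -10060537900)
Mul(Add(Mul(Mul(Function('z')(4, 4), -56), -11), X), Add(429083, -368044)) = Mul(Add(Mul(Mul(Add(9, Mul(Rational(-1, 8), 4)), -56), -11), -10060537900), Add(429083, -368044)) = Mul(Add(Mul(Mul(Add(9, Rational(-1, 2)), -56), -11), -10060537900), 61039) = Mul(Add(Mul(Mul(Rational(17, 2), -56), -11), -10060537900), 61039) = Mul(Add(Mul(-476, -11), -10060537900), 61039) = Mul(Add(5236, -10060537900), 61039) = Mul(-10060532664, 61039) = -614084853277896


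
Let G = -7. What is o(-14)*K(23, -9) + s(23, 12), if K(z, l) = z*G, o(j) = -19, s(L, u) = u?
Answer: 3071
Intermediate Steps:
K(z, l) = -7*z (K(z, l) = z*(-7) = -7*z)
o(-14)*K(23, -9) + s(23, 12) = -(-133)*23 + 12 = -19*(-161) + 12 = 3059 + 12 = 3071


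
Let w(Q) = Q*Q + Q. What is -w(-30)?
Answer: -870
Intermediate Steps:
w(Q) = Q + Q**2 (w(Q) = Q**2 + Q = Q + Q**2)
-w(-30) = -(-30)*(1 - 30) = -(-30)*(-29) = -1*870 = -870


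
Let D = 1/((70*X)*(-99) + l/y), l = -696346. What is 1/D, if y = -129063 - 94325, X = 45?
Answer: -34831425727/111694 ≈ -3.1185e+5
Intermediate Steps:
y = -223388
D = -111694/34831425727 (D = 1/((70*45)*(-99) - 696346/(-223388)) = 1/(3150*(-99) - 696346*(-1/223388)) = 1/(-311850 + 348173/111694) = 1/(-34831425727/111694) = -111694/34831425727 ≈ -3.2067e-6)
1/D = 1/(-111694/34831425727) = -34831425727/111694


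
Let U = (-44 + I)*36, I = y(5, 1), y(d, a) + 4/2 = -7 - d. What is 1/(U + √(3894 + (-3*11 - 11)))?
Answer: -1044/2177947 - 5*√154/4355894 ≈ -0.00049360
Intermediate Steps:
y(d, a) = -9 - d (y(d, a) = -2 + (-7 - d) = -9 - d)
I = -14 (I = -9 - 1*5 = -9 - 5 = -14)
U = -2088 (U = (-44 - 14)*36 = -58*36 = -2088)
1/(U + √(3894 + (-3*11 - 11))) = 1/(-2088 + √(3894 + (-3*11 - 11))) = 1/(-2088 + √(3894 + (-33 - 11))) = 1/(-2088 + √(3894 - 44)) = 1/(-2088 + √3850) = 1/(-2088 + 5*√154)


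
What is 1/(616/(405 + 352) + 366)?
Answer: 757/277678 ≈ 0.0027262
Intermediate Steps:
1/(616/(405 + 352) + 366) = 1/(616/757 + 366) = 1/(277678/757) = 757/277678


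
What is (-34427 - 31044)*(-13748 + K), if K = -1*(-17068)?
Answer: -217363720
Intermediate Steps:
K = 17068
(-34427 - 31044)*(-13748 + K) = (-34427 - 31044)*(-13748 + 17068) = -65471*3320 = -217363720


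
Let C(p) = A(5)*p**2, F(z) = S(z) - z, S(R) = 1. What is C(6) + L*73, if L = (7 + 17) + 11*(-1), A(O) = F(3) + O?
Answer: 1057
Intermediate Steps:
F(z) = 1 - z
A(O) = -2 + O (A(O) = (1 - 1*3) + O = (1 - 3) + O = -2 + O)
C(p) = 3*p**2 (C(p) = (-2 + 5)*p**2 = 3*p**2)
L = 13 (L = 24 - 11 = 13)
C(6) + L*73 = 3*6**2 + 13*73 = 3*36 + 949 = 108 + 949 = 1057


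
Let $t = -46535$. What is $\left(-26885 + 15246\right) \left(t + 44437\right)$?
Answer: $24418622$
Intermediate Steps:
$\left(-26885 + 15246\right) \left(t + 44437\right) = \left(-26885 + 15246\right) \left(-46535 + 44437\right) = \left(-11639\right) \left(-2098\right) = 24418622$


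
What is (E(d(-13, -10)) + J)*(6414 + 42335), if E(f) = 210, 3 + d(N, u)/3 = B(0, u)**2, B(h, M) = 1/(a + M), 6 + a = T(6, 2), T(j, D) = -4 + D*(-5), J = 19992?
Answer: 984827298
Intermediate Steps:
T(j, D) = -4 - 5*D
a = -20 (a = -6 + (-4 - 5*2) = -6 + (-4 - 10) = -6 - 14 = -20)
B(h, M) = 1/(-20 + M)
d(N, u) = -9 + 3/(-20 + u)**2 (d(N, u) = -9 + 3*(1/(-20 + u))**2 = -9 + 3/(-20 + u)**2)
(E(d(-13, -10)) + J)*(6414 + 42335) = (210 + 19992)*(6414 + 42335) = 20202*48749 = 984827298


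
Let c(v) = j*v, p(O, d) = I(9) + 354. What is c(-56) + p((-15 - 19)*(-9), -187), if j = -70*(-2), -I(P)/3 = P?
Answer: -7513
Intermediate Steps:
I(P) = -3*P
j = 140
p(O, d) = 327 (p(O, d) = -3*9 + 354 = -27 + 354 = 327)
c(v) = 140*v
c(-56) + p((-15 - 19)*(-9), -187) = 140*(-56) + 327 = -7840 + 327 = -7513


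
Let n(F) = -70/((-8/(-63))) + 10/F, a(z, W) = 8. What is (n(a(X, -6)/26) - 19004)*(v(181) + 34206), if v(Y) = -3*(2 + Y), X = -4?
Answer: -2628308787/4 ≈ -6.5708e+8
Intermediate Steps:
n(F) = -2205/4 + 10/F (n(F) = -70/((-8*(-1/63))) + 10/F = -70/8/63 + 10/F = -70*63/8 + 10/F = -2205/4 + 10/F)
v(Y) = -6 - 3*Y
(n(a(X, -6)/26) - 19004)*(v(181) + 34206) = ((-2205/4 + 10/((8/26))) - 19004)*((-6 - 3*181) + 34206) = ((-2205/4 + 10/((8*(1/26)))) - 19004)*((-6 - 543) + 34206) = ((-2205/4 + 10/(4/13)) - 19004)*(-549 + 34206) = ((-2205/4 + 10*(13/4)) - 19004)*33657 = ((-2205/4 + 65/2) - 19004)*33657 = (-2075/4 - 19004)*33657 = -78091/4*33657 = -2628308787/4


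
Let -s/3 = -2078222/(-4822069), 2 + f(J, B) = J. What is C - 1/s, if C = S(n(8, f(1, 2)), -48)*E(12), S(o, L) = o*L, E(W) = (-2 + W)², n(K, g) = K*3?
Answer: -718228701131/6234666 ≈ -1.1520e+5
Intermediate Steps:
f(J, B) = -2 + J
n(K, g) = 3*K
S(o, L) = L*o
C = -115200 (C = (-144*8)*(-2 + 12)² = -48*24*10² = -1152*100 = -115200)
s = -6234666/4822069 (s = -(-6234666)/(-4822069) = -(-6234666)*(-1)/4822069 = -3*2078222/4822069 = -6234666/4822069 ≈ -1.2929)
C - 1/s = -115200 - 1/(-6234666/4822069) = -115200 - 1*(-4822069/6234666) = -115200 + 4822069/6234666 = -718228701131/6234666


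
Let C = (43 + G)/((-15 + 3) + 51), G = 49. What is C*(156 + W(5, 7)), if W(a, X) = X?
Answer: 14996/39 ≈ 384.51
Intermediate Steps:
C = 92/39 (C = (43 + 49)/((-15 + 3) + 51) = 92/(-12 + 51) = 92/39 ≈ 2.3590)
C*(156 + W(5, 7)) = 92*(156 + 7)/39 = (92/39)*163 = 14996/39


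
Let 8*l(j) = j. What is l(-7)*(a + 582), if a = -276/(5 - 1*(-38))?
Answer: -86625/172 ≈ -503.63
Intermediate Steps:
a = -276/43 (a = -276/(5 + 38) = -276/43 ≈ -6.4186)
l(j) = j/8
l(-7)*(a + 582) = ((⅛)*(-7))*(-276/43 + 582) = -7/8*24750/43 = -86625/172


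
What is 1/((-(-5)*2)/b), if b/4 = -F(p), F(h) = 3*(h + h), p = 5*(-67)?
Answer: 804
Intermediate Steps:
p = -335
F(h) = 6*h (F(h) = 3*(2*h) = 6*h)
b = 8040 (b = 4*(-6*(-335)) = 4*(-1*(-2010)) = 4*2010 = 8040)
1/((-(-5)*2)/b) = 1/(-(-5)*2/8040) = 1/(-1*(-10)*(1/8040)) = 1/(10*(1/8040)) = 1/(1/804) = 804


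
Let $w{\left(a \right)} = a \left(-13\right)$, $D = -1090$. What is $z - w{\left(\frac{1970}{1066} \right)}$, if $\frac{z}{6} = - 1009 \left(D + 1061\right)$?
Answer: $\frac{7199191}{41} \approx 1.7559 \cdot 10^{5}$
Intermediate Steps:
$w{\left(a \right)} = - 13 a$
$z = 175566$ ($z = 6 \left(- 1009 \left(-1090 + 1061\right)\right) = 6 \left(\left(-1009\right) \left(-29\right)\right) = 6 \cdot 29261 = 175566$)
$z - w{\left(\frac{1970}{1066} \right)} = 175566 - - 13 \cdot \frac{1970}{1066} = 175566 - - 13 \cdot 1970 \cdot \frac{1}{1066} = 175566 - \left(-13\right) \frac{985}{533} = 175566 - - \frac{985}{41} = 175566 + \frac{985}{41} = \frac{7199191}{41}$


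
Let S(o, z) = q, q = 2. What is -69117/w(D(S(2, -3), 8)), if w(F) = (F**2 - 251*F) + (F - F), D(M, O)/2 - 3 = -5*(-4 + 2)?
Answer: 23039/1950 ≈ 11.815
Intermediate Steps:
S(o, z) = 2
D(M, O) = 26 (D(M, O) = 6 + 2*(-5*(-4 + 2)) = 6 + 2*(-5*(-2)) = 6 + 2*10 = 6 + 20 = 26)
w(F) = F**2 - 251*F (w(F) = (F**2 - 251*F) + 0 = F**2 - 251*F)
-69117/w(D(S(2, -3), 8)) = -69117*1/(26*(-251 + 26)) = -69117/(26*(-225)) = -69117/(-5850) = -69117*(-1/5850) = 23039/1950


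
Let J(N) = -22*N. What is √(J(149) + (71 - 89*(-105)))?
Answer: 3*√682 ≈ 78.345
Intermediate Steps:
√(J(149) + (71 - 89*(-105))) = √(-22*149 + (71 - 89*(-105))) = √(-3278 + (71 + 9345)) = √(-3278 + 9416) = √6138 = 3*√682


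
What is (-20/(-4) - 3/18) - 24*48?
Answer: -6883/6 ≈ -1147.2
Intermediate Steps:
(-20/(-4) - 3/18) - 24*48 = (-20*(-¼) - 3*1/18) - 1152 = (5 - ⅙) - 1152 = 29/6 - 1152 = -6883/6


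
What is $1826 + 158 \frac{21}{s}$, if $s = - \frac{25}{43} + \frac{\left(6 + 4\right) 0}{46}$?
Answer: $- \frac{97024}{25} \approx -3881.0$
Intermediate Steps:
$s = - \frac{25}{43}$ ($s = \left(-25\right) \frac{1}{43} + 10 \cdot 0 \cdot \frac{1}{46} = - \frac{25}{43} + 0 \cdot \frac{1}{46} = - \frac{25}{43} + 0 = - \frac{25}{43} \approx -0.5814$)
$1826 + 158 \frac{21}{s} = 1826 + 158 \frac{21}{- \frac{25}{43}} = 1826 + 158 \cdot 21 \left(- \frac{43}{25}\right) = 1826 + 158 \left(- \frac{903}{25}\right) = 1826 - \frac{142674}{25} = - \frac{97024}{25}$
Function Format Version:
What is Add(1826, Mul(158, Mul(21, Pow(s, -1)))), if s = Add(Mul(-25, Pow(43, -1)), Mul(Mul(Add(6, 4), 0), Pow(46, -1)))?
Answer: Rational(-97024, 25) ≈ -3881.0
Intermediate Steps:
s = Rational(-25, 43) (s = Add(Mul(-25, Rational(1, 43)), Mul(Mul(10, 0), Rational(1, 46))) = Add(Rational(-25, 43), Mul(0, Rational(1, 46))) = Add(Rational(-25, 43), 0) = Rational(-25, 43) ≈ -0.58140)
Add(1826, Mul(158, Mul(21, Pow(s, -1)))) = Add(1826, Mul(158, Mul(21, Pow(Rational(-25, 43), -1)))) = Add(1826, Mul(158, Mul(21, Rational(-43, 25)))) = Add(1826, Mul(158, Rational(-903, 25))) = Add(1826, Rational(-142674, 25)) = Rational(-97024, 25)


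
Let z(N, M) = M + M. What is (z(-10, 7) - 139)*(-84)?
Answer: 10500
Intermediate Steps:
z(N, M) = 2*M
(z(-10, 7) - 139)*(-84) = (2*7 - 139)*(-84) = (14 - 139)*(-84) = -125*(-84) = 10500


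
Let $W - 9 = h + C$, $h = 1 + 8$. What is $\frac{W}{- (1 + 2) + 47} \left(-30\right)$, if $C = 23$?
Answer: $- \frac{615}{22} \approx -27.955$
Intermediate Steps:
$h = 9$
$W = 41$ ($W = 9 + \left(9 + 23\right) = 9 + 32 = 41$)
$\frac{W}{- (1 + 2) + 47} \left(-30\right) = \frac{41}{- (1 + 2) + 47} \left(-30\right) = \frac{41}{\left(-1\right) 3 + 47} \left(-30\right) = \frac{41}{-3 + 47} \left(-30\right) = \frac{41}{44} \left(-30\right) = - \frac{615}{22}$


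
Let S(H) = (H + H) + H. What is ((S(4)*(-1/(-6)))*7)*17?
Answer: 238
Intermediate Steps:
S(H) = 3*H (S(H) = 2*H + H = 3*H)
((S(4)*(-1/(-6)))*7)*17 = (((3*4)*(-1/(-6)))*7)*17 = ((12*(-1*(-⅙)))*7)*17 = ((12*(⅙))*7)*17 = (2*7)*17 = 14*17 = 238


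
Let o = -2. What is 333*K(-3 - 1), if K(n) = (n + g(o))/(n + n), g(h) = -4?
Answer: 333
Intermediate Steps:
K(n) = (-4 + n)/(2*n) (K(n) = (n - 4)/(n + n) = (-4 + n)/((2*n)) = (-4 + n)*(1/(2*n)) = (-4 + n)/(2*n))
333*K(-3 - 1) = 333*((-4 + (-3 - 1))/(2*(-3 - 1))) = 333*((½)*(-4 - 4)/(-4)) = 333*((½)*(-¼)*(-8)) = 333*1 = 333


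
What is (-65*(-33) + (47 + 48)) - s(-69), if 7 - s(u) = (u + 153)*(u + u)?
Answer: -9359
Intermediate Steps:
s(u) = 7 - 2*u*(153 + u) (s(u) = 7 - (u + 153)*(u + u) = 7 - (153 + u)*2*u = 7 - 2*u*(153 + u))
(-65*(-33) + (47 + 48)) - s(-69) = (-65*(-33) + (47 + 48)) - (7 - 306*(-69) - 2*(-69)**2) = (2145 + 95) - (7 + 21114 - 2*4761) = 2240 - (7 + 21114 - 9522) = 2240 - 1*11599 = 2240 - 11599 = -9359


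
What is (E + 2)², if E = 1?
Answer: 9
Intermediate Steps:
(E + 2)² = (1 + 2)² = 3² = 9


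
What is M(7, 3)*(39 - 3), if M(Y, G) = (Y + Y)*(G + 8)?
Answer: 5544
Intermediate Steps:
M(Y, G) = 2*Y*(8 + G) (M(Y, G) = (2*Y)*(8 + G) = 2*Y*(8 + G))
M(7, 3)*(39 - 3) = (2*7*(8 + 3))*(39 - 3) = (2*7*11)*36 = 154*36 = 5544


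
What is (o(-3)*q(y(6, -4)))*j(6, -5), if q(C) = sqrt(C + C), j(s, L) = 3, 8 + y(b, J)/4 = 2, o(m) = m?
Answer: -36*I*sqrt(3) ≈ -62.354*I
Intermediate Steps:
y(b, J) = -24 (y(b, J) = -32 + 4*2 = -32 + 8 = -24)
q(C) = sqrt(2)*sqrt(C) (q(C) = sqrt(2*C) = sqrt(2)*sqrt(C))
(o(-3)*q(y(6, -4)))*j(6, -5) = -3*sqrt(2)*sqrt(-24)*3 = -3*sqrt(2)*2*I*sqrt(6)*3 = -12*I*sqrt(3)*3 = -36*I*sqrt(3)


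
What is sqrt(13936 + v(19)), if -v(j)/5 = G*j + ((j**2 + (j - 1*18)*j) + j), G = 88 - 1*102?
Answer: sqrt(13271) ≈ 115.20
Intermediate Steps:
G = -14 (G = 88 - 102 = -14)
v(j) = -5*j**2 + 65*j - 5*j*(-18 + j) (v(j) = -5*(-14*j + ((j**2 + (j - 1*18)*j) + j)) = -5*(-14*j + ((j**2 + (j - 18)*j) + j)) = -5*(-14*j + ((j**2 + (-18 + j)*j) + j)) = -5*(-14*j + ((j**2 + j*(-18 + j)) + j)) = -5*(-14*j + (j + j**2 + j*(-18 + j))) = -5*(j**2 - 13*j + j*(-18 + j)) = -5*j**2 + 65*j - 5*j*(-18 + j))
sqrt(13936 + v(19)) = sqrt(13936 + 5*19*(31 - 2*19)) = sqrt(13936 + 5*19*(31 - 38)) = sqrt(13936 + 5*19*(-7)) = sqrt(13936 - 665) = sqrt(13271)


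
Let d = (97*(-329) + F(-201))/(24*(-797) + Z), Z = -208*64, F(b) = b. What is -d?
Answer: -16057/16220 ≈ -0.98995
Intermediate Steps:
Z = -13312
d = 16057/16220 (d = (97*(-329) - 201)/(24*(-797) - 13312) = (-31913 - 201)/(-19128 - 13312) = -32114/(-32440) = -32114*(-1/32440) = 16057/16220 ≈ 0.98995)
-d = -1*16057/16220 = -16057/16220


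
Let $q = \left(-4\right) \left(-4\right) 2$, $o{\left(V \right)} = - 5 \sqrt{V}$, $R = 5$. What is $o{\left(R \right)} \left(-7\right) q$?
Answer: $1120 \sqrt{5} \approx 2504.4$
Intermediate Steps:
$q = 32$ ($q = 16 \cdot 2 = 32$)
$o{\left(R \right)} \left(-7\right) q = - 5 \sqrt{5} \left(-7\right) 32 = 35 \sqrt{5} \cdot 32 = 1120 \sqrt{5}$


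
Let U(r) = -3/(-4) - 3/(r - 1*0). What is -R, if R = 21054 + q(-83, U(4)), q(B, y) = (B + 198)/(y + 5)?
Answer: -21077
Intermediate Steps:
U(r) = ¾ - 3/r (U(r) = -3*(-¼) - 3/(r + 0) = ¾ - 3/r)
q(B, y) = (198 + B)/(5 + y)
R = 21077 (R = 21054 + (198 - 83)/(5 + (¾ - 3/4)) = 21054 + 115/(5 + (¾ - 3*¼)) = 21054 + 115/(5 + (¾ - ¾)) = 21054 + 115/(5 + 0) = 21054 + 115/5 = 21054 + (⅕)*115 = 21054 + 23 = 21077)
-R = -1*21077 = -21077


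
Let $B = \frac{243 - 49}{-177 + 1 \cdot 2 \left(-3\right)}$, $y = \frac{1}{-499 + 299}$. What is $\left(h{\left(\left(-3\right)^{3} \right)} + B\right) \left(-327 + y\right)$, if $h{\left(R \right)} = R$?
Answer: $\frac{67166827}{7320} \approx 9175.8$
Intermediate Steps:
$y = - \frac{1}{200}$ ($y = \frac{1}{-200} = - \frac{1}{200} \approx -0.005$)
$B = - \frac{194}{183}$ ($B = \frac{194}{-177 + 2 \left(-3\right)} = \frac{194}{-177 - 6} = \frac{194}{-183} = 194 \left(- \frac{1}{183}\right) = - \frac{194}{183} \approx -1.0601$)
$\left(h{\left(\left(-3\right)^{3} \right)} + B\right) \left(-327 + y\right) = \left(\left(-3\right)^{3} - \frac{194}{183}\right) \left(-327 - \frac{1}{200}\right) = \left(-27 - \frac{194}{183}\right) \left(- \frac{65401}{200}\right) = \left(- \frac{5135}{183}\right) \left(- \frac{65401}{200}\right) = \frac{67166827}{7320}$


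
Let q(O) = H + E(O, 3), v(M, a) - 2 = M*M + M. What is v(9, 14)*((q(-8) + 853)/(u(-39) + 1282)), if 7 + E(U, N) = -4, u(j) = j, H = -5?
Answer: 77004/1243 ≈ 61.950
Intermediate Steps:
E(U, N) = -11 (E(U, N) = -7 - 4 = -11)
v(M, a) = 2 + M + M**2 (v(M, a) = 2 + (M*M + M) = 2 + (M**2 + M) = 2 + (M + M**2) = 2 + M + M**2)
q(O) = -16 (q(O) = -5 - 11 = -16)
v(9, 14)*((q(-8) + 853)/(u(-39) + 1282)) = (2 + 9 + 9**2)*((-16 + 853)/(-39 + 1282)) = (2 + 9 + 81)*(837/1243) = 92*(837*(1/1243)) = 92*(837/1243) = 77004/1243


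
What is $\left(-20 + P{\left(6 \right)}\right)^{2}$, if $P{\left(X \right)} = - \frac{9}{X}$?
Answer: $\frac{1849}{4} \approx 462.25$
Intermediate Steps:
$\left(-20 + P{\left(6 \right)}\right)^{2} = \left(-20 - \frac{9}{6}\right)^{2} = \left(-20 - \frac{3}{2}\right)^{2} = \left(- \frac{43}{2}\right)^{2} = \frac{1849}{4}$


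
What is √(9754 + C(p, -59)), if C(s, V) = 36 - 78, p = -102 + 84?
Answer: 4*√607 ≈ 98.549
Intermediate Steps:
p = -18
C(s, V) = -42
√(9754 + C(p, -59)) = √(9754 - 42) = √9712 = 4*√607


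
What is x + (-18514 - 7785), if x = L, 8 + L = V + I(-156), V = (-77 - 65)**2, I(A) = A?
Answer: -6299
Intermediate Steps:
V = 20164 (V = (-142)**2 = 20164)
L = 20000 (L = -8 + (20164 - 156) = -8 + 20008 = 20000)
x = 20000
x + (-18514 - 7785) = 20000 + (-18514 - 7785) = 20000 - 26299 = -6299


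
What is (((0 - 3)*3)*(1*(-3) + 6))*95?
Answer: -2565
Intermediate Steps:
(((0 - 3)*3)*(1*(-3) + 6))*95 = ((-3*3)*(-3 + 6))*95 = -9*3*95 = -27*95 = -2565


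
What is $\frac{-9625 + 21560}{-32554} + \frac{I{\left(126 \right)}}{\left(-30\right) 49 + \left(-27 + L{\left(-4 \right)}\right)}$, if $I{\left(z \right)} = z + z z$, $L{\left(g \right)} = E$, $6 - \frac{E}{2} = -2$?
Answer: $- \frac{538604843}{48212474} \approx -11.171$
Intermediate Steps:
$E = 16$ ($E = 12 - -4 = 12 + 4 = 16$)
$L{\left(g \right)} = 16$
$I{\left(z \right)} = z + z^{2}$
$\frac{-9625 + 21560}{-32554} + \frac{I{\left(126 \right)}}{\left(-30\right) 49 + \left(-27 + L{\left(-4 \right)}\right)} = \frac{-9625 + 21560}{-32554} + \frac{126 \left(1 + 126\right)}{\left(-30\right) 49 + \left(-27 + 16\right)} = 11935 \left(- \frac{1}{32554}\right) + \frac{126 \cdot 127}{-1470 - 11} = - \frac{11935}{32554} + \frac{16002}{-1481} = - \frac{11935}{32554} + 16002 \left(- \frac{1}{1481}\right) = - \frac{11935}{32554} - \frac{16002}{1481} = - \frac{538604843}{48212474}$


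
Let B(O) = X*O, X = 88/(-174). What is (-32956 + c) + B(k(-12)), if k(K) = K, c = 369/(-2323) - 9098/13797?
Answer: -30626485787851/929462499 ≈ -32951.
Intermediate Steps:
X = -44/87 (X = 88*(-1/174) = -44/87 ≈ -0.50575)
c = -26225747/32050431 (c = 369*(-1/2323) - 9098*1/13797 = -369/2323 - 9098/13797 = -26225747/32050431 ≈ -0.81826)
B(O) = -44*O/87
(-32956 + c) + B(k(-12)) = (-32956 - 26225747/32050431) - 44/87*(-12) = -1056280229783/32050431 + 176/29 = -30626485787851/929462499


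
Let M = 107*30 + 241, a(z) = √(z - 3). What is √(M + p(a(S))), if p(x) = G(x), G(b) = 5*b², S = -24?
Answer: 2*√829 ≈ 57.585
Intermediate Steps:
a(z) = √(-3 + z)
M = 3451 (M = 3210 + 241 = 3451)
p(x) = 5*x²
√(M + p(a(S))) = √(3451 + 5*(√(-3 - 24))²) = √(3451 + 5*(√(-27))²) = √(3451 + 5*(3*I*√3)²) = √(3451 + 5*(-27)) = √(3451 - 135) = √3316 = 2*√829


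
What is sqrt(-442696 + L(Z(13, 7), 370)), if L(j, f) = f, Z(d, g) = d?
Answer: I*sqrt(442326) ≈ 665.08*I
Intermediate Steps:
sqrt(-442696 + L(Z(13, 7), 370)) = sqrt(-442696 + 370) = sqrt(-442326) = I*sqrt(442326)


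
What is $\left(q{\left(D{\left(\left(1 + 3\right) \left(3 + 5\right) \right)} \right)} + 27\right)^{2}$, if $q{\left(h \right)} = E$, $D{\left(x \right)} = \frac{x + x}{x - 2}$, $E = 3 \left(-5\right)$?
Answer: $144$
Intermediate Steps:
$E = -15$
$D{\left(x \right)} = \frac{2 x}{-2 + x}$
$q{\left(h \right)} = -15$
$\left(q{\left(D{\left(\left(1 + 3\right) \left(3 + 5\right) \right)} \right)} + 27\right)^{2} = \left(-15 + 27\right)^{2} = 12^{2} = 144$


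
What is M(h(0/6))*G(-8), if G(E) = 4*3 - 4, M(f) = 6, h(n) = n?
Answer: 48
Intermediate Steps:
G(E) = 8 (G(E) = 12 - 4 = 8)
M(h(0/6))*G(-8) = 6*8 = 48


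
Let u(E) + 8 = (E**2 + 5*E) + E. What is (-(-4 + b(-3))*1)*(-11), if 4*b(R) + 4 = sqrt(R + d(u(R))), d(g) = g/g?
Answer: -55 + 11*I*sqrt(2)/4 ≈ -55.0 + 3.8891*I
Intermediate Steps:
u(E) = -8 + E**2 + 6*E (u(E) = -8 + ((E**2 + 5*E) + E) = -8 + (E**2 + 6*E) = -8 + E**2 + 6*E)
d(g) = 1
b(R) = -1 + sqrt(1 + R)/4 (b(R) = -1 + sqrt(R + 1)/4 = -1 + sqrt(1 + R)/4)
(-(-4 + b(-3))*1)*(-11) = (-(-4 + (-1 + sqrt(1 - 3)/4))*1)*(-11) = (-(-4 + (-1 + sqrt(-2)/4))*1)*(-11) = (-(-4 + (-1 + (I*sqrt(2))/4))*1)*(-11) = (-(-4 + (-1 + I*sqrt(2)/4))*1)*(-11) = (-(-5 + I*sqrt(2)/4)*1)*(-11) = ((5 - I*sqrt(2)/4)*1)*(-11) = (5 - I*sqrt(2)/4)*(-11) = -55 + 11*I*sqrt(2)/4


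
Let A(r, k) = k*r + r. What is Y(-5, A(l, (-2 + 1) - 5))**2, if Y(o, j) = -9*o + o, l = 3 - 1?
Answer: 1600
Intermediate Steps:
l = 2
A(r, k) = r + k*r
Y(o, j) = -8*o
Y(-5, A(l, (-2 + 1) - 5))**2 = (-8*(-5))**2 = 40**2 = 1600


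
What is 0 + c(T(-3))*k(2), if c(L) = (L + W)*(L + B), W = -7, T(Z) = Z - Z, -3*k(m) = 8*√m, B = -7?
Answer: -392*√2/3 ≈ -184.79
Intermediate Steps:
k(m) = -8*√m/3
T(Z) = 0
c(L) = (-7 + L)² (c(L) = (L - 7)*(L - 7) = (-7 + L)*(-7 + L) = (-7 + L)²)
0 + c(T(-3))*k(2) = 0 + (49 + 0² - 14*0)*(-8*√2/3) = 0 + (49 + 0 + 0)*(-8*√2/3) = 0 + 49*(-8*√2/3) = 0 - 392*√2/3 = -392*√2/3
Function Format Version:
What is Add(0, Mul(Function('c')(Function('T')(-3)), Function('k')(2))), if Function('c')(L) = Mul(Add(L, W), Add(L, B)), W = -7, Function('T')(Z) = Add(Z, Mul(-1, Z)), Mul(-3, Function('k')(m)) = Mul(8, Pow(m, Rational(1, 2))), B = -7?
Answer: Mul(Rational(-392, 3), Pow(2, Rational(1, 2))) ≈ -184.79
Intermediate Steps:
Function('k')(m) = Mul(Rational(-8, 3), Pow(m, Rational(1, 2))) (Function('k')(m) = Mul(Rational(-1, 3), Mul(8, Pow(m, Rational(1, 2)))) = Mul(Rational(-8, 3), Pow(m, Rational(1, 2))))
Function('T')(Z) = 0
Function('c')(L) = Pow(Add(-7, L), 2) (Function('c')(L) = Mul(Add(L, -7), Add(L, -7)) = Mul(Add(-7, L), Add(-7, L)) = Pow(Add(-7, L), 2))
Add(0, Mul(Function('c')(Function('T')(-3)), Function('k')(2))) = Add(0, Mul(Add(49, Pow(0, 2), Mul(-14, 0)), Mul(Rational(-8, 3), Pow(2, Rational(1, 2))))) = Add(0, Mul(Add(49, 0, 0), Mul(Rational(-8, 3), Pow(2, Rational(1, 2))))) = Add(0, Mul(49, Mul(Rational(-8, 3), Pow(2, Rational(1, 2))))) = Add(0, Mul(Rational(-392, 3), Pow(2, Rational(1, 2)))) = Mul(Rational(-392, 3), Pow(2, Rational(1, 2)))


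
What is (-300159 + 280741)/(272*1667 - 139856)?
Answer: -9709/156784 ≈ -0.061926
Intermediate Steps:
(-300159 + 280741)/(272*1667 - 139856) = -19418/(453424 - 139856) = -19418/313568 = -19418*1/313568 = -9709/156784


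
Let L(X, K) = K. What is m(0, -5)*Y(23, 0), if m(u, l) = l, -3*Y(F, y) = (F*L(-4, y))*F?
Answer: 0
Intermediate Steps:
Y(F, y) = -y*F²/3 (Y(F, y) = -F*y*F/3 = -y*F²/3)
m(0, -5)*Y(23, 0) = -(-5)*0*23²/3 = -(-5)*0*529/3 = -5*0 = 0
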